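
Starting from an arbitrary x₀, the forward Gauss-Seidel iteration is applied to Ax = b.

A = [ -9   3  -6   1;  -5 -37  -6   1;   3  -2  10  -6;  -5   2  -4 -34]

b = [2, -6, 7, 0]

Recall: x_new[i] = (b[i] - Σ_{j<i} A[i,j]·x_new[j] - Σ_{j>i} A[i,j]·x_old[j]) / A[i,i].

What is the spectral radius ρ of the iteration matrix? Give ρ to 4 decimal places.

0.3190

Diagonal D = diag(-9, -37, 10, -34); L, U strict lower/upper.
T_GS = -(D+L)⁻¹U: row 0 first, T[0,1] = -(3)/(-9) = +0.3333; later rows by forward substitution.
  T[0,:] = [+0.0000, +0.3333, -0.6667, +0.1111]
  T[1,:] = [+0.0000, -0.0450, -0.0721, +0.0120]
  T[2,:] = [+0.0000, -0.1090, +0.1856, +0.5691]
  T[3,:] = [+0.0000, -0.0388, +0.0720, -0.0826]
moduli |λ_i(T)| = 0.3190, 0.1761, 0.0849, 0.0000.
spectral radius ρ = 0.3190; 0.3190 < 1: convergent.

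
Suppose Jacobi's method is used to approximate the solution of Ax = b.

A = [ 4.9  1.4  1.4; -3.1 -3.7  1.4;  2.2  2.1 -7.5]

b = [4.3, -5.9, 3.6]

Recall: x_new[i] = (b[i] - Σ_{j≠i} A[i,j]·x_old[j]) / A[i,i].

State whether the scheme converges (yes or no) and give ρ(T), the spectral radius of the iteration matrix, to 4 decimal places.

yes, ρ = 0.5689

Write A = D+L+U with D = diag(4.9, -3.7, -7.5).
Jacobi: T = -D⁻¹(L+U), T[2,1] = -(2.1)/(-7.5) = +0.2800; T[2,2] = 0.
  T[0,:] = [+0.0000  -0.2857  -0.2857]
  T[1,:] = [-0.8378  +0.0000  +0.3784]
  T[2,:] = [+0.2933  +0.2800  +0.0000]
moduli |λ_i(T)| = 0.5689, 0.4216, 0.1472.
ρ(T) = max|λ| = 0.5689; 0.5689 < 1, so it converges for any x₀.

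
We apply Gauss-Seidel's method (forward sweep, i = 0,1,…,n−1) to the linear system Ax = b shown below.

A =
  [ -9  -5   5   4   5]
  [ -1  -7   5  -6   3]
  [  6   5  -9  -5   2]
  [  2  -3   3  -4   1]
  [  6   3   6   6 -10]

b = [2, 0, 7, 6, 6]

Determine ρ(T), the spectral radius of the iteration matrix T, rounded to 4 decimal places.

Write A = D+L+U with D = diag(-9, -7, -9, -4, -10).
Gauss-Seidel: T = -(D+L)⁻¹U, row 0 first, T[0,1] = -(-5)/(-9) = -0.5556; later rows by forward substitution.
  T[0,:] = [+0.0000, -0.5556, +0.5556, +0.4444, +0.5556]
  T[1,:] = [+0.0000, +0.0794, +0.6349, -0.9206, +0.3492]
  T[2,:] = [+0.0000, -0.3263, +0.7231, -0.7707, +0.7866]
  T[3,:] = [+0.0000, -0.5820, +0.3439, +0.3347, +0.8558]
  T[4,:] = [+0.0000, -0.8545, +1.1640, -0.2712, +1.4235]
moduli |λ_i(T)| = 1.6200, 0.9474, 0.1502, 0.1434, 0.0000.
spectral radius ρ = 1.6200; 1.6200 > 1, so it fails to converge.

1.6200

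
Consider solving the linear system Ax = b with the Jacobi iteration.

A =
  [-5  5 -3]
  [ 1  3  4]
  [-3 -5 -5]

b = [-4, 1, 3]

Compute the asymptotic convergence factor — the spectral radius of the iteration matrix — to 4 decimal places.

A = D + L + U where D = diag(-5, 3, -5).
T_J = -D⁻¹(L+U): T[0,1] = -(5)/(-5) = +1.0000; T[0,0] = 0.
  T[0,:] = [+0.0000  +1.0000  -0.6000]
  T[1,:] = [-0.3333  +0.0000  -1.3333]
  T[2,:] = [-0.6000  -1.0000  +0.0000]
moduli |λ_i(T)| = 1.3440, 0.7440, 0.6000.
ρ = 1.3440; 1.3440 > 1, so it fails to converge.

1.3440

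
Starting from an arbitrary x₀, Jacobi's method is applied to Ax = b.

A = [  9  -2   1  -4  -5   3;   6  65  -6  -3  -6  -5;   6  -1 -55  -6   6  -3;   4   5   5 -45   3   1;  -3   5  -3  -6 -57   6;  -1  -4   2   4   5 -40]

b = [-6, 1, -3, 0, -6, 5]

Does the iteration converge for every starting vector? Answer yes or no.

A = D + L + U where D = diag(9, 65, -55, -45, -57, -40).
Jacobi T = -D⁻¹(L+U): T[2,3] = -(-6)/(-55) = -0.1091; T[2,2] = 0.
  T[0,:] = [+0.0000 +0.2222 -0.1111 +0.4444 +0.5556 -0.3333]
  T[1,:] = [-0.0923 +0.0000 +0.0923 +0.0462 +0.0923 +0.0769]
  T[2,:] = [+0.1091 -0.0182 +0.0000 -0.1091 +0.1091 -0.0545]
  T[3,:] = [+0.0889 +0.1111 +0.1111 +0.0000 +0.0667 +0.0222]
  T[4,:] = [-0.0526 +0.0877 -0.0526 -0.1053 +0.0000 +0.1053]
  T[5,:] = [-0.0250 -0.1000 +0.0500 +0.1000 +0.1250 +0.0000]
moduli |λ_i(T)| = 0.3082, 0.2254, 0.2254, 0.2229, 0.2229, 0.0471.
spectral radius ρ = 0.3082; 0.3082 < 1: convergent.

yes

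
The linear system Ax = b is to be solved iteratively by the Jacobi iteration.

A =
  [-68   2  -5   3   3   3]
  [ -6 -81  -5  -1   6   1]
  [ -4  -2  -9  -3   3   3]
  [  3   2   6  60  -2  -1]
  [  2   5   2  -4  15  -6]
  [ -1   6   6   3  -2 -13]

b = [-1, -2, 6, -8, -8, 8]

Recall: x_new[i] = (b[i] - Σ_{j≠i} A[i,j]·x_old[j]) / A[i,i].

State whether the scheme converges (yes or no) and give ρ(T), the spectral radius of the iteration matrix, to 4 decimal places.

Write A = D+L+U with D = diag(-68, -81, -9, 60, 15, -13).
Jacobi T = -D⁻¹(L+U): T[3,2] = -(6)/(60) = -0.1000; T[3,3] = 0.
  T[0,:] = [+0.0000, +0.0294, -0.0735, +0.0441, +0.0441, +0.0441]
  T[1,:] = [-0.0741, +0.0000, -0.0617, -0.0123, +0.0741, +0.0123]
  T[2,:] = [-0.4444, -0.2222, +0.0000, -0.3333, +0.3333, +0.3333]
  T[3,:] = [-0.0500, -0.0333, -0.1000, +0.0000, +0.0333, +0.0167]
  T[4,:] = [-0.1333, -0.3333, -0.1333, +0.2667, +0.0000, +0.4000]
  T[5,:] = [-0.0769, +0.4615, +0.4615, +0.2308, -0.1538, +0.0000]
|eigenvalues of T|: 0.4638, 0.3934, 0.3934, 0.1085, 0.1085, 0.0426.
ρ(T) = max|λ| = 0.4638; 0.4638 < 1 ⇒ converges.

yes, ρ = 0.4638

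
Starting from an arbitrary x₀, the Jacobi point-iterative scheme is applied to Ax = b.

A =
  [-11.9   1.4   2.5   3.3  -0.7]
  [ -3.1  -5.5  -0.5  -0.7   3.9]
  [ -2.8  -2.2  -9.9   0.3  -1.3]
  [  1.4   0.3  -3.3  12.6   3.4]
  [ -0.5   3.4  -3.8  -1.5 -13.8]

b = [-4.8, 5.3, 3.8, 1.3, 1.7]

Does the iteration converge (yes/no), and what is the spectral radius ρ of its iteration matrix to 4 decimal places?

Write A = D+L+U with D = diag(-11.9, -5.5, -9.9, 12.6, -13.8).
Jacobi T = -D⁻¹(L+U): T[2,3] = -(0.3)/(-9.9) = +0.0303; T[2,2] = 0.
  T[0,:] = [+0.0000, +0.1176, +0.2101, +0.2773, -0.0588]
  T[1,:] = [-0.5636, +0.0000, -0.0909, -0.1273, +0.7091]
  T[2,:] = [-0.2828, -0.2222, +0.0000, +0.0303, -0.1313]
  T[3,:] = [-0.1111, -0.0238, +0.2619, +0.0000, -0.2698]
  T[4,:] = [-0.0362, +0.2464, -0.2754, -0.1087, +0.0000]
eigenvalue magnitudes: 0.6498, 0.4280, 0.4280, 0.3473, 0.2278.
spectral radius ρ = 0.6498; 0.6498 < 1, so it converges for any x₀.

yes, ρ = 0.6498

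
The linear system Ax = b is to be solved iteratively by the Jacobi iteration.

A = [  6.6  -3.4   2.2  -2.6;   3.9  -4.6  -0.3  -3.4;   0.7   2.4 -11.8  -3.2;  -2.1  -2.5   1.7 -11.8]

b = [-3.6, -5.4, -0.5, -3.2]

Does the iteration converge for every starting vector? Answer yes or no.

yes

Split A = D + L + U, D = diag(6.6, -4.6, -11.8, -11.8).
Jacobi T = -D⁻¹(L+U): T[3,0] = -(-2.1)/(-11.8) = -0.1780; T[3,3] = 0.
  T[0,:] = [+0.0000, +0.5152, -0.3333, +0.3939]
  T[1,:] = [+0.8478, +0.0000, -0.0652, -0.7391]
  T[2,:] = [+0.0593, +0.2034, +0.0000, -0.2712]
  T[3,:] = [-0.1780, -0.2119, +0.1441, +0.0000]
|λ(T)| sorted: 0.7628, 0.4951, 0.2743, 0.0067.
spectral radius ρ = 0.7628; 0.7628 < 1 ⇒ converges.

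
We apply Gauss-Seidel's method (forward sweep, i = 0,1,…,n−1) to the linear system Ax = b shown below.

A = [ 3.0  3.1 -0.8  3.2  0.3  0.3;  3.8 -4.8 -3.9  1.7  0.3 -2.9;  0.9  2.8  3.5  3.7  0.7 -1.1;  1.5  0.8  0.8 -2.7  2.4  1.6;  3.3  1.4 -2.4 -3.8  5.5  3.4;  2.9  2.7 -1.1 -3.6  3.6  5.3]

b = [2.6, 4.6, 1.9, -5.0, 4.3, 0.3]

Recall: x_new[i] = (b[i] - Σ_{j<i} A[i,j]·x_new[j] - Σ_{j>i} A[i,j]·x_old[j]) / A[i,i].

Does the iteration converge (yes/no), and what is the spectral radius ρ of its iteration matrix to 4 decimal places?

Split A = D + L + U, D = diag(3, -4.8, 3.5, -2.7, 5.5, 5.3).
Gauss-Seidel: T = -(D+L)⁻¹U, row 0 first, T[0,5] = -(0.3)/(3) = -0.1000; later rows by forward substitution.
  T[0,:] = [+0.0000, -1.0333, +0.2667, -1.0667, -0.1000, -0.1000]
  T[1,:] = [+0.0000, -0.8181, -0.6014, -0.4903, -0.0167, -0.6833]
  T[2,:] = [+0.0000, +0.9202, +0.4125, -0.3906, -0.1610, +0.8867]
  T[3,:] = [+0.0000, -0.5438, +0.0922, -0.8536, +0.7807, +0.5973]
  T[4,:] = [+0.0000, +0.8540, +0.2368, +0.0046, +0.5334, +0.4153]
  T[5,:] = [+0.0000, +0.2236, +0.1479, +0.1694, +0.1978, +0.7104]
moduli |λ_i(T)| = 1.4383, 0.6665, 0.6665, 0.6463, 0.6463, 0.0000.
spectral radius ρ = 1.4383; 1.4383 > 1, so it fails to converge.

no, ρ = 1.4383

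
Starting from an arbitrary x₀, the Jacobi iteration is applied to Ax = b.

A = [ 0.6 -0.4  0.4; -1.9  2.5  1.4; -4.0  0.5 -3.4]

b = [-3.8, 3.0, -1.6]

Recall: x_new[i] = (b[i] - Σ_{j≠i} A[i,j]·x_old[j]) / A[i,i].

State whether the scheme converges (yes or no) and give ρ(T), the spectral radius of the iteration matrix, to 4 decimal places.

no, ρ = 1.2271

Diagonal D = diag(0.6, 2.5, -3.4); L, U strict lower/upper.
T_J = -D⁻¹(L+U): T[1,0] = -(-1.9)/(2.5) = +0.7600; T[1,1] = 0.
  T[0,:] = [+0.0000 +0.6667 -0.6667]
  T[1,:] = [+0.7600 +0.0000 -0.5600]
  T[2,:] = [-1.1765 +0.1471 +0.0000]
moduli |λ_i(T)| = 1.2271, 0.8951, 0.3320.
ρ(T) = max|λ| = 1.2271; 1.2271 > 1, so it fails to converge.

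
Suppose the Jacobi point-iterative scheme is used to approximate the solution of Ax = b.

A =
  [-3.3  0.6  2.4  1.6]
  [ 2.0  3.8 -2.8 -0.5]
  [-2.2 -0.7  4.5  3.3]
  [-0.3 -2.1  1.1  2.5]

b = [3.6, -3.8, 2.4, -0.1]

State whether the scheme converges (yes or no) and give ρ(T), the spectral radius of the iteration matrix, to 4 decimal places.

Let D = diag(-3.3, 3.8, 4.5, 2.5); L, U the strict triangles.
T_J = -D⁻¹(L+U): T[0,1] = -(0.6)/(-3.3) = +0.1818; T[0,0] = 0.
  T[0,:] = [+0.0000 +0.1818 +0.7273 +0.4848]
  T[1,:] = [-0.5263 +0.0000 +0.7368 +0.1316]
  T[2,:] = [+0.4889 +0.1556 +0.0000 -0.7333]
  T[3,:] = [+0.1200 +0.8400 -0.4400 +0.0000]
|eigenvalues of T|: 1.3111, 0.6658, 0.6508, 0.6508.
ρ(T) = max|λ| = 1.3111; 1.3111 > 1 ⇒ diverges.

no, ρ = 1.3111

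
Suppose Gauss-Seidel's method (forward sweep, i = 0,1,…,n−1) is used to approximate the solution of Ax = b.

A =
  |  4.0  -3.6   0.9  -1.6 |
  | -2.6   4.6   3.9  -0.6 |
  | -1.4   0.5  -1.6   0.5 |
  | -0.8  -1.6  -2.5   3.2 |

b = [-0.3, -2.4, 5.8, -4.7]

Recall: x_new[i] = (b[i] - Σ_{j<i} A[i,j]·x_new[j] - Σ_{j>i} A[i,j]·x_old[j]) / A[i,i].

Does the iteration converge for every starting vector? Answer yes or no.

A = D + L + U where D = diag(4, 4.6, -1.6, 3.2).
Gauss-Seidel: T = -(D+L)⁻¹U, row 0 first, T[0,3] = -(-1.6)/(4) = +0.4000; later rows by forward substitution.
  T[0,:] = [+0.0000  +0.9000  -0.2250  +0.4000]
  T[1,:] = [+0.0000  +0.5087  -0.9750  +0.3565]
  T[2,:] = [+0.0000  -0.6285  -0.1078  +0.0739]
  T[3,:] = [+0.0000  -0.0117  -0.6280  +0.3360]
|roots of det(T-λI)|: 1.1200, 0.4915, 0.1083, 0.0000.
ρ(T) = max|λ| = 1.1200; 1.1200 > 1 ⇒ diverges.

no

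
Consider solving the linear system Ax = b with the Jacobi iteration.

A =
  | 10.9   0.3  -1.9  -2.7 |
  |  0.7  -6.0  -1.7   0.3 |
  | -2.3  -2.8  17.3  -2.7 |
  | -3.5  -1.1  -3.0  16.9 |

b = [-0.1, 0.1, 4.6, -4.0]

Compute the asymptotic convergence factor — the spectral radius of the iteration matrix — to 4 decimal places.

A = D + L + U where D = diag(10.9, -6, 17.3, 16.9).
Jacobi: T = -D⁻¹(L+U), T[0,1] = -(0.3)/(10.9) = -0.0275; T[0,0] = 0.
  T[0,:] = [+0.0000 -0.0275 +0.1743 +0.2477]
  T[1,:] = [+0.1167 +0.0000 -0.2833 +0.0500]
  T[2,:] = [+0.1329 +0.1618 +0.0000 +0.1561]
  T[3,:] = [+0.2071 +0.0651 +0.1775 +0.0000]
eigenvalue magnitudes: 0.3566, 0.2252, 0.2030, 0.2030.
spectral radius ρ = 0.3566; 0.3566 < 1, so it converges for any x₀.

0.3566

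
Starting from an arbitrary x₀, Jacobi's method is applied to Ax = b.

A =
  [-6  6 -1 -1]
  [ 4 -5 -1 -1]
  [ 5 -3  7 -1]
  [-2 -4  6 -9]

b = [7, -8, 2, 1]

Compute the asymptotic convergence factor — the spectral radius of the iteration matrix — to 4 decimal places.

Split A = D + L + U, D = diag(-6, -5, 7, -9).
Jacobi: T = -D⁻¹(L+U), T[0,2] = -(-1)/(-6) = -0.1667; T[0,0] = 0.
  T[0,:] = [+0.0000, +1.0000, -0.1667, -0.1667]
  T[1,:] = [+0.8000, +0.0000, -0.2000, -0.2000]
  T[2,:] = [-0.7143, +0.4286, +0.0000, +0.1429]
  T[3,:] = [-0.2222, -0.4444, +0.6667, +0.0000]
moduli |λ_i(T)| = 1.1207, 0.8894, 0.2485, 0.0171.
spectral radius ρ = 1.1207; 1.1207 > 1 ⇒ diverges.

1.1207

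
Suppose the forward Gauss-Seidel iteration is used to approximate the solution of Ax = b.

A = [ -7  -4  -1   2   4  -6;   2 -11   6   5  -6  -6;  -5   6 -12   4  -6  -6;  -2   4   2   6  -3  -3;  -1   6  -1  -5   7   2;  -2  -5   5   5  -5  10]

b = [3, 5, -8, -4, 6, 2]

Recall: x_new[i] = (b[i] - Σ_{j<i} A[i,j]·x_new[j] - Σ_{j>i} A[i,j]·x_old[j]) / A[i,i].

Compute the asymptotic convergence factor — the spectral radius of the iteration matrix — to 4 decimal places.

1.2740

A = D + L + U where D = diag(-7, -11, -12, 6, 7, 10).
T_GS = -(D+L)⁻¹U: row 0 first, T[0,2] = -(-1)/(-7) = -0.1429; later rows by forward substitution.
  T[0,:] = [+0.0000  -0.5714  -0.1429  +0.2857  +0.5714  -0.8571]
  T[1,:] = [+0.0000  -0.1039  +0.5195  +0.5065  -0.4416  -0.7013]
  T[2,:] = [+0.0000  +0.1861  +0.3193  +0.4675  -0.9589  -0.4935]
  T[3,:] = [+0.0000  -0.1833  -0.5004  -0.3983  +1.3045  +0.8463]
  T[4,:] = [+0.0000  -0.0969  -0.7775  -0.6110  +1.2549  +0.7270]
  T[5,:] = [+0.0000  -0.2161  -0.0670  -0.0297  +0.3482  -0.3350]
|eigenvalues of T|: 1.2740, 0.7043, 0.3614, 0.2334, 0.0392, 0.0000.
spectral radius ρ = 1.2740; 1.2740 > 1 ⇒ diverges.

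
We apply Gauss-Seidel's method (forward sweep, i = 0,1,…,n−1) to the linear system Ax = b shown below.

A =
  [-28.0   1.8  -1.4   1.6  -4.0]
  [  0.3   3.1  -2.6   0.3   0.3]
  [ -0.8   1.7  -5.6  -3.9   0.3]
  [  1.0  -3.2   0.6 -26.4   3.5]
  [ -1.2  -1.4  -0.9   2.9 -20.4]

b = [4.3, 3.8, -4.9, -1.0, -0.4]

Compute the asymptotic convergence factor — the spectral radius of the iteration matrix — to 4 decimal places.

Write A = D+L+U with D = diag(-28, 3.1, -5.6, -26.4, -20.4).
GS T = -(D+L)⁻¹U: row 0 first, T[0,1] = -(1.8)/(-28) = +0.0643; later rows by forward substitution.
  T[0,:] = [+0.0000 +0.0643 -0.0500 +0.0571 -0.1429]
  T[1,:] = [+0.0000 -0.0062 +0.8435 -0.1023 -0.0829]
  T[2,:] = [+0.0000 -0.0111 +0.2632 -0.7356 +0.0488]
  T[3,:] = [+0.0000 +0.0029 -0.0982 -0.0022 +0.1383]
  T[4,:] = [+0.0000 -0.0024 -0.0805 +0.0358 +0.0316]
|λ(T)| sorted: 0.4381, 0.1264, 0.0727, 0.0727, 0.0000.
ρ(T) = max|λ| = 0.4381; 0.4381 < 1 ⇒ converges.

0.4381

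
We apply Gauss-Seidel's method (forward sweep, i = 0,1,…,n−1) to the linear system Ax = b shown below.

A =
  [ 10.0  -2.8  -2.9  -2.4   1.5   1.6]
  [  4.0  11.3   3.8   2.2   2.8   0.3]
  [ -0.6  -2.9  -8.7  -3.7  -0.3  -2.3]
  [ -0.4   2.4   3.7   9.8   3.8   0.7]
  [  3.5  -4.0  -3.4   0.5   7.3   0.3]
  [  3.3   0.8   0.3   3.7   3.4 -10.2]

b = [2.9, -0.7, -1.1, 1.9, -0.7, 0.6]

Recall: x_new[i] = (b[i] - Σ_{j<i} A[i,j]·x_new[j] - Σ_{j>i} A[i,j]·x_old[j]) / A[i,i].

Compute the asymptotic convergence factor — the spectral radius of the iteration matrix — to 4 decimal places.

0.5060

Write A = D+L+U with D = diag(10, 11.3, -8.7, 9.8, 7.3, -10.2).
Gauss-Seidel: T = -(D+L)⁻¹U, row 0 first, T[0,1] = -(-2.8)/(10) = +0.2800; later rows by forward substitution.
  T[0,:] = [+0.0000 +0.2800 +0.2900 +0.2400 -0.1500 -0.1600]
  T[1,:] = [+0.0000 -0.0991 -0.4389 -0.2796 -0.1947 +0.0301]
  T[2,:] = [+0.0000 +0.0137 +0.1263 -0.3486 +0.0408 -0.2634]
  T[3,:] = [+0.0000 +0.0305 +0.0716 +0.2099 -0.3616 +0.0141]
  T[4,:] = [+0.0000 -0.1843 -0.3256 -0.4450 +0.0090 -0.0715]
  T[5,:] = [+0.0000 +0.0329 -0.0194 -0.0267 -0.1908 -0.0759]
|roots of det(T-λI)|: 0.5060, 0.3095, 0.3095, 0.1433, 0.0297, 0.0000.
spectral radius ρ = 0.5060; 0.5060 < 1 ⇒ converges.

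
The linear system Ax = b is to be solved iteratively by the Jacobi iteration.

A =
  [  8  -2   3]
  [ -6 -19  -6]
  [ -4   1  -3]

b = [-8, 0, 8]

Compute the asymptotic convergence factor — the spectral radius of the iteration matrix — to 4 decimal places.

0.7191

Split A = D + L + U, D = diag(8, -19, -3).
Jacobi T = -D⁻¹(L+U): T[1,0] = -(-6)/(-19) = -0.3158; T[1,1] = 0.
  T[0,:] = [+0.0000 +0.2500 -0.3750]
  T[1,:] = [-0.3158 +0.0000 -0.3158]
  T[2,:] = [-1.3333 +0.3333 +0.0000]
|eigenvalues of T|: 0.7191, 0.4486, 0.4486.
ρ(T) = max|λ| = 0.7191; 0.7191 < 1, so it converges for any x₀.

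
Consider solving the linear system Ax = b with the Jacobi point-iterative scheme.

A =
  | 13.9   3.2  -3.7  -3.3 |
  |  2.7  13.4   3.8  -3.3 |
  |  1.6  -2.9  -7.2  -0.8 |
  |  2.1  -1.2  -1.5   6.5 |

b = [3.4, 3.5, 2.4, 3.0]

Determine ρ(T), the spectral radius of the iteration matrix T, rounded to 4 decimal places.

0.5576

Write A = D+L+U with D = diag(13.9, 13.4, -7.2, 6.5).
T_J = -D⁻¹(L+U): T[2,1] = -(-2.9)/(-7.2) = -0.4028; T[2,2] = 0.
  T[0,:] = [+0.0000  -0.2302  +0.2662  +0.2374]
  T[1,:] = [-0.2015  +0.0000  -0.2836  +0.2463]
  T[2,:] = [+0.2222  -0.4028  +0.0000  -0.1111]
  T[3,:] = [-0.3231  +0.1846  +0.2308  +0.0000]
|roots of det(T-λI)|: 0.5576, 0.3903, 0.2877, 0.2877.
spectral radius ρ = 0.5576; 0.5576 < 1: convergent.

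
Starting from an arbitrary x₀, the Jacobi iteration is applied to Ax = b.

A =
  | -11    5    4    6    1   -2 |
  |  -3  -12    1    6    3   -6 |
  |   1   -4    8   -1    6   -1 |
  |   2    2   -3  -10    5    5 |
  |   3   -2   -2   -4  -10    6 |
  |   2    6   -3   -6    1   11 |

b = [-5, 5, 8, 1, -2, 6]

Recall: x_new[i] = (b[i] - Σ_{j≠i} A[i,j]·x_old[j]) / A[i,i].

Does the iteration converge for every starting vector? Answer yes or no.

no

Split A = D + L + U, D = diag(-11, -12, 8, -10, -10, 11).
Jacobi T = -D⁻¹(L+U): T[3,1] = -(2)/(-10) = +0.2000; T[3,3] = 0.
  T[0,:] = [+0.0000  +0.4545  +0.3636  +0.5455  +0.0909  -0.1818]
  T[1,:] = [-0.2500  +0.0000  +0.0833  +0.5000  +0.2500  -0.5000]
  T[2,:] = [-0.1250  +0.5000  +0.0000  +0.1250  -0.7500  +0.1250]
  T[3,:] = [+0.2000  +0.2000  -0.3000  +0.0000  +0.5000  +0.5000]
  T[4,:] = [+0.3000  -0.2000  -0.2000  -0.4000  +0.0000  +0.6000]
  T[5,:] = [-0.1818  -0.5455  +0.2727  +0.5455  -0.0909  +0.0000]
moduli |λ_i(T)| = 1.1485, 0.6446, 0.6446, 0.5686, 0.2879, 0.1206.
ρ(T) = max|λ| = 1.1485; 1.1485 > 1: divergent.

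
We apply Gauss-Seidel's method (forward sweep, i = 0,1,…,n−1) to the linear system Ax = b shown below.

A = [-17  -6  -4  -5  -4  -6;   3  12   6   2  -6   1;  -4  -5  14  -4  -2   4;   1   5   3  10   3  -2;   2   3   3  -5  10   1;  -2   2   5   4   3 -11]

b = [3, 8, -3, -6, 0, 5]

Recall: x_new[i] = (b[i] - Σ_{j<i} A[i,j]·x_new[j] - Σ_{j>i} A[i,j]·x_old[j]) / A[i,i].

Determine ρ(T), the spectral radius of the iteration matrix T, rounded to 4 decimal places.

0.8220

Split A = D + L + U, D = diag(-17, 12, 14, 10, 10, -11).
GS T = -(D+L)⁻¹U: row 0 first, T[0,4] = -(-4)/(-17) = -0.2353; later rows by forward substitution.
  T[0,:] = [+0.0000 -0.3529 -0.2353 -0.2941 -0.2353 -0.3529]
  T[1,:] = [+0.0000 +0.0882 -0.4412 -0.0931 +0.5588 +0.0049]
  T[2,:] = [+0.0000 -0.0693 -0.2248 +0.1684 +0.2752 -0.3848]
  T[3,:] = [+0.0000 +0.0120 +0.3116 +0.0255 -0.6384 +0.3483]
  T[4,:] = [+0.0000 +0.0709 +0.4026 +0.0490 -0.5224 +0.2587]
  T[5,:] = [+0.0000 +0.0724 +0.0835 +0.1357 -0.1051 +0.0874]
|eigenvalues of T|: 0.8220, 0.2460, 0.1223, 0.1223, 0.0910, 0.0000.
spectral radius ρ = 0.8220; 0.8220 < 1 ⇒ converges.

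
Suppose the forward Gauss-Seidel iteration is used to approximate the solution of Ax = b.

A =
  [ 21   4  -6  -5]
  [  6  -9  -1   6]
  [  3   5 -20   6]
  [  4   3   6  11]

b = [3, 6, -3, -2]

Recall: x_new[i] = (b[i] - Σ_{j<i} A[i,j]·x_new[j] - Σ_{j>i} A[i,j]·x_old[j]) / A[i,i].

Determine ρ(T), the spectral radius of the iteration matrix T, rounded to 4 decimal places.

0.6625

Write A = D+L+U with D = diag(21, -9, -20, 11).
T_GS = -(D+L)⁻¹U: row 0 first, T[0,1] = -(4)/(21) = -0.1905; later rows by forward substitution.
  T[0,:] = [+0.0000 -0.1905 +0.2857 +0.2381]
  T[1,:] = [+0.0000 -0.1270 +0.0794 +0.8254]
  T[2,:] = [+0.0000 -0.0603 +0.0627 +0.5421]
  T[3,:] = [+0.0000 +0.1368 -0.1597 -0.6074]
moduli |λ_i(T)| = 0.6625, 0.0590, 0.0590, 0.0000.
ρ(T) = max|λ| = 0.6625; 0.6625 < 1 ⇒ converges.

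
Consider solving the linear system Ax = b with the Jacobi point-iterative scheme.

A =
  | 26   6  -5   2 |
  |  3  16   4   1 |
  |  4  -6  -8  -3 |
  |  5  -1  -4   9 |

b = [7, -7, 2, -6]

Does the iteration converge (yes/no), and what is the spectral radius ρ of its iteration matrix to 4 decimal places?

yes, ρ = 0.6196

Write A = D+L+U with D = diag(26, 16, -8, 9).
Jacobi T = -D⁻¹(L+U): T[3,0] = -(5)/(9) = -0.5556; T[3,3] = 0.
  T[0,:] = [+0.0000  -0.2308  +0.1923  -0.0769]
  T[1,:] = [-0.1875  +0.0000  -0.2500  -0.0625]
  T[2,:] = [+0.5000  -0.7500  +0.0000  -0.3750]
  T[3,:] = [-0.5556  +0.1111  +0.4444  +0.0000]
moduli |λ_i(T)| = 0.6196, 0.3741, 0.3741, 0.0905.
spectral radius ρ = 0.6196; 0.6196 < 1: convergent.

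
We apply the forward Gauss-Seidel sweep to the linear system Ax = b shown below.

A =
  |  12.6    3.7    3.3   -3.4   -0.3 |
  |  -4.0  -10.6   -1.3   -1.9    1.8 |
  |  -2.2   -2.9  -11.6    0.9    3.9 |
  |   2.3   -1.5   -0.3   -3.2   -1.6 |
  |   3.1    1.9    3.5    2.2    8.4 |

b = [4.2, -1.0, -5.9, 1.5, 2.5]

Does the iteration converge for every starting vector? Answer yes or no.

Let D = diag(12.6, -10.6, -11.6, -3.2, 8.4); L, U the strict triangles.
T_GS = -(D+L)⁻¹U: row 0 first, T[0,3] = -(-3.4)/(12.6) = +0.2698; later rows by forward substitution.
  T[0,:] = [+0.0000 -0.2937 -0.2619 +0.2698 +0.0238]
  T[1,:] = [+0.0000 +0.1108 -0.0238 -0.2811 +0.1608]
  T[2,:] = [+0.0000 +0.0280 +0.0556 +0.0967 +0.2915]
  T[3,:] = [+0.0000 -0.2656 -0.1823 +0.3166 -0.5856]
  T[4,:] = [+0.0000 +0.1412 +0.1266 -0.1592 -0.0132]
|λ(T)| sorted: 0.6855, 0.2608, 0.0537, 0.0537, 0.0000.
ρ = 0.6855; 0.6855 < 1, so it converges for any x₀.

yes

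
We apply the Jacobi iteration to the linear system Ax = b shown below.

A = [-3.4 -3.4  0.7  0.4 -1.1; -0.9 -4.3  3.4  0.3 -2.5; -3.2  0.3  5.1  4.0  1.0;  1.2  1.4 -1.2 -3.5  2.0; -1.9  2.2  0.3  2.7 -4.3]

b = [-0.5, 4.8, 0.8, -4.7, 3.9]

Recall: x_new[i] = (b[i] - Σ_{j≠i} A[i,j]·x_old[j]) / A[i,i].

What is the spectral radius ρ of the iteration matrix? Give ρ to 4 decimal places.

Let D = diag(-3.4, -4.3, 5.1, -3.5, -4.3); L, U the strict triangles.
Jacobi: T = -D⁻¹(L+U), T[4,0] = -(-1.9)/(-4.3) = -0.4419; T[4,4] = 0.
  T[0,:] = [+0.0000 -1.0000 +0.2059 +0.1176 -0.3235]
  T[1,:] = [-0.2093 +0.0000 +0.7907 +0.0698 -0.5814]
  T[2,:] = [+0.6275 -0.0588 +0.0000 -0.7843 -0.1961]
  T[3,:] = [+0.3429 +0.4000 -0.3429 +0.0000 +0.5714]
  T[4,:] = [-0.4419 +0.5116 +0.0698 +0.6279 +0.0000]
|λ(T)| sorted: 1.3617, 0.9720, 0.9720, 0.2771, 0.1683.
ρ = 1.3617; 1.3617 > 1, so it fails to converge.

1.3617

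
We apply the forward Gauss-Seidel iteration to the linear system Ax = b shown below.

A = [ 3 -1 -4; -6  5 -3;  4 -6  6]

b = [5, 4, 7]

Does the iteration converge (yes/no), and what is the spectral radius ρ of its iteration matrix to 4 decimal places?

Write A = D+L+U with D = diag(3, 5, 6).
T_GS = -(D+L)⁻¹U: row 0 first, T[0,2] = -(-4)/(3) = +1.3333; later rows by forward substitution.
  T[0,:] = [+0.0000 +0.3333 +1.3333]
  T[1,:] = [+0.0000 +0.4000 +2.2000]
  T[2,:] = [+0.0000 +0.1778 +1.3111]
moduli |λ_i(T)| = 1.6293, 0.0818, 0.0000.
ρ(T) = max|λ| = 1.6293; 1.6293 > 1 ⇒ diverges.

no, ρ = 1.6293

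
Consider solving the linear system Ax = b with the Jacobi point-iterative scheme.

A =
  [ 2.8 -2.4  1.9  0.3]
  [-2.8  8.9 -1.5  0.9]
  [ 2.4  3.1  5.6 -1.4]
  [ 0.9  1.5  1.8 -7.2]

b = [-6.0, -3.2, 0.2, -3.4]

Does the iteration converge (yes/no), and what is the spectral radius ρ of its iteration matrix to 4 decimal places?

yes, ρ = 0.7419

Write A = D+L+U with D = diag(2.8, 8.9, 5.6, -7.2).
Jacobi: T = -D⁻¹(L+U), T[1,0] = -(-2.8)/(8.9) = +0.3146; T[1,1] = 0.
  T[0,:] = [+0.0000 +0.8571 -0.6786 -0.1071]
  T[1,:] = [+0.3146 +0.0000 +0.1685 -0.1011]
  T[2,:] = [-0.4286 -0.5536 +0.0000 +0.2500]
  T[3,:] = [+0.1250 +0.2083 +0.2500 +0.0000]
moduli |λ_i(T)| = 0.7419, 0.6273, 0.1987, 0.0840.
ρ(T) = max|λ| = 0.7419; 0.7419 < 1 ⇒ converges.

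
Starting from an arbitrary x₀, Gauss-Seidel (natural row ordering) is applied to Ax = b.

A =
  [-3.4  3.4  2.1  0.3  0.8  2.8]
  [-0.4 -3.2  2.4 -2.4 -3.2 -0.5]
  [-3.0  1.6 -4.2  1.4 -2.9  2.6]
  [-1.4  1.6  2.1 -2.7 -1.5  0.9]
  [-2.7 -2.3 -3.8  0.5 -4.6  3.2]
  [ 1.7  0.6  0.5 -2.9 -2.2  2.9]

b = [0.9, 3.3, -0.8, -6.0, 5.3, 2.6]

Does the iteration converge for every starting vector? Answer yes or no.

A = D + L + U where D = diag(-3.4, -3.2, -4.2, -2.7, -4.6, 2.9).
GS T = -(D+L)⁻¹U: row 0 first, T[0,1] = -(3.4)/(-3.4) = +1.0000; later rows by forward substitution.
  T[0,:] = [+0.0000 +1.0000 +0.6176 +0.0882 +0.2353 +0.8235]
  T[1,:] = [+0.0000 -0.1250 +0.6728 -0.7610 -1.0294 -0.2592]
  T[2,:] = [+0.0000 -0.7619 -0.1849 -0.0196 -1.2507 -0.0679]
  T[3,:] = [+0.0000 -1.1852 -0.0654 -0.5120 -2.2603 -0.3001]
  T[4,:] = [+0.0000 -0.0239 -0.5533 +0.2893 +1.1641 +0.3654]
  T[5,:] = [+0.0000 -1.6323 -0.9545 -0.1834 -1.0866 -0.4404]
moduli |λ_i(T)| = 1.3247, 1.1211, 0.4455, 0.2926, 0.2926, 0.0000.
ρ = 1.3247; 1.3247 > 1 ⇒ diverges.

no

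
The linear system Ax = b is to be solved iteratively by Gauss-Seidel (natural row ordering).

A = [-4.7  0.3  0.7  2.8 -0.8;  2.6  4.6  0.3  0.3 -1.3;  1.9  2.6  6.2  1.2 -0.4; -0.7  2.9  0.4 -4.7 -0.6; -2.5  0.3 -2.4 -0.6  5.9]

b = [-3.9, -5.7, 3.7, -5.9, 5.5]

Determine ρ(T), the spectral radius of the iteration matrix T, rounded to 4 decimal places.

Write A = D+L+U with D = diag(-4.7, 4.6, 6.2, -4.7, 5.9).
T_GS = -(D+L)⁻¹U: row 0 first, T[0,3] = -(2.8)/(-4.7) = +0.5957; later rows by forward substitution.
  T[0,:] = [+0.0000 +0.0638 +0.1489 +0.5957 -0.1702]
  T[1,:] = [+0.0000 -0.0361 -0.1494 -0.4019 +0.3788]
  T[2,:] = [+0.0000 -0.0044 +0.0170 -0.2076 -0.0422]
  T[3,:] = [+0.0000 -0.0321 -0.1129 -0.3544 +0.1278]
  T[4,:] = [+0.0000 +0.0238 +0.0661 +0.1524 -0.0955]
|eigenvalues of T|: 0.5058, 0.0483, 0.0471, 0.0379, 0.0000.
ρ(T) = max|λ| = 0.5058; 0.5058 < 1: convergent.

0.5058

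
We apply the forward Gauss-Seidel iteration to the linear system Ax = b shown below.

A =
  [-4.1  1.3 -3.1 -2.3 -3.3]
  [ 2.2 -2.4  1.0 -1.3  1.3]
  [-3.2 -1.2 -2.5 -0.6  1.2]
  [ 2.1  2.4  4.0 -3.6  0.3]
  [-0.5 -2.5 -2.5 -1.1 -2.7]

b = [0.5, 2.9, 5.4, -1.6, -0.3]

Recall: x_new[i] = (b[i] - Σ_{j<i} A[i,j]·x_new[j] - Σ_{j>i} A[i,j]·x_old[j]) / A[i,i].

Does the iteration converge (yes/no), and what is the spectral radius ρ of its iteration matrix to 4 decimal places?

no, ρ = 1.4987

A = D + L + U where D = diag(-4.1, -2.4, -2.5, -3.6, -2.7).
Gauss-Seidel: T = -(D+L)⁻¹U, row 0 first, T[0,3] = -(-2.3)/(-4.1) = -0.5610; later rows by forward substitution.
  T[0,:] = [+0.0000  +0.3171  -0.7561  -0.5610  -0.8049]
  T[1,:] = [+0.0000  +0.2907  -0.2764  -1.0559  -0.1961]
  T[2,:] = [+0.0000  -0.5454  +1.1005  +0.9849  +1.6044]
  T[3,:] = [+0.0000  -0.2272  +0.5974  +0.0631  +1.2657]
  T[4,:] = [+0.0000  +0.2697  -0.8664  +0.1439  -1.6705]
|roots of det(T-λI)|: 1.4987, 1.1202, 0.1604, 0.0018, 0.0000.
ρ = 1.4987; 1.4987 > 1: divergent.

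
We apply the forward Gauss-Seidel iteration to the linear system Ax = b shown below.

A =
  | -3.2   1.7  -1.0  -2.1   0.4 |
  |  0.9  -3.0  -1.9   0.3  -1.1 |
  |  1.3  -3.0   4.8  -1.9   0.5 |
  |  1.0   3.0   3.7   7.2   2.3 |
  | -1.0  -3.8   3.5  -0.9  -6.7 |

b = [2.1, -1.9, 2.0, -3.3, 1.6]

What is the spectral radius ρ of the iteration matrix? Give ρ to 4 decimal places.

0.8235

Split A = D + L + U, D = diag(-3.2, -3, 4.8, 7.2, -6.7).
Gauss-Seidel: T = -(D+L)⁻¹U, row 0 first, T[0,3] = -(-2.1)/(-3.2) = -0.6562; later rows by forward substitution.
  T[0,:] = [+0.0000  +0.5312  -0.3125  -0.6562  +0.1250]
  T[1,:] = [+0.0000  +0.1594  -0.7271  -0.0969  -0.3292]
  T[2,:] = [+0.0000  -0.0443  -0.3698  +0.5130  -0.3438]
  T[3,:] = [+0.0000  -0.1174  +0.5364  -0.1321  -0.0230]
  T[4,:] = [+0.0000  -0.1770  +0.1938  +0.4386  -0.0084]
|roots of det(T-λI)|: 0.8235, 0.3194, 0.3194, 0.0756, 0.0000.
ρ(T) = max|λ| = 0.8235; 0.8235 < 1: convergent.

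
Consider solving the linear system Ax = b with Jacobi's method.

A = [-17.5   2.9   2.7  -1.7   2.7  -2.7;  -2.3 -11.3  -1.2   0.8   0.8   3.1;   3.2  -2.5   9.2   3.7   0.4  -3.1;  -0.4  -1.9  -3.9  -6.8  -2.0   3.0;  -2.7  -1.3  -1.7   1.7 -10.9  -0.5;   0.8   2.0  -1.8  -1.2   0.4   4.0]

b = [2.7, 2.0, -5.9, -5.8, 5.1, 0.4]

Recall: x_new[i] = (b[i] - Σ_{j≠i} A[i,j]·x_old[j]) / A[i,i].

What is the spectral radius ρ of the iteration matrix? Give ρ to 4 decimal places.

Split A = D + L + U, D = diag(-17.5, -11.3, 9.2, -6.8, -10.9, 4).
Jacobi T = -D⁻¹(L+U): T[5,0] = -(0.8)/(4) = -0.2000; T[5,5] = 0.
  T[0,:] = [+0.0000, +0.1657, +0.1543, -0.0971, +0.1543, -0.1543]
  T[1,:] = [-0.2035, +0.0000, -0.1062, +0.0708, +0.0708, +0.2743]
  T[2,:] = [-0.3478, +0.2717, +0.0000, -0.4022, -0.0435, +0.3370]
  T[3,:] = [-0.0588, -0.2794, -0.5735, +0.0000, -0.2941, +0.4412]
  T[4,:] = [-0.2477, -0.1193, -0.1560, +0.1560, +0.0000, -0.0459]
  T[5,:] = [-0.2000, -0.5000, +0.4500, +0.3000, -0.1000, +0.0000]
eigenvalue magnitudes: 0.7391, 0.4959, 0.4959, 0.4398, 0.1295, 0.1295.
ρ = 0.7391; 0.7391 < 1 ⇒ converges.

0.7391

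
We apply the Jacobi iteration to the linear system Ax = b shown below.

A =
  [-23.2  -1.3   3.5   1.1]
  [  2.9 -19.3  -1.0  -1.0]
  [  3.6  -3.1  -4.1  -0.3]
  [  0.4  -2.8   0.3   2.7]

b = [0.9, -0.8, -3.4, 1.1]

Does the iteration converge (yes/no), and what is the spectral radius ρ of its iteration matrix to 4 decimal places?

A = D + L + U where D = diag(-23.2, -19.3, -4.1, 2.7).
Jacobi T = -D⁻¹(L+U): T[2,1] = -(-3.1)/(-4.1) = -0.7561; T[2,2] = 0.
  T[0,:] = [+0.0000  -0.0560  +0.1509  +0.0474]
  T[1,:] = [+0.1503  +0.0000  -0.0518  -0.0518]
  T[2,:] = [+0.8780  -0.7561  +0.0000  -0.0732]
  T[3,:] = [-0.1481  +1.0370  -0.1111  +0.0000]
moduli |λ_i(T)| = 0.3967, 0.3238, 0.1522, 0.1522.
ρ(T) = max|λ| = 0.3967; 0.3967 < 1: convergent.

yes, ρ = 0.3967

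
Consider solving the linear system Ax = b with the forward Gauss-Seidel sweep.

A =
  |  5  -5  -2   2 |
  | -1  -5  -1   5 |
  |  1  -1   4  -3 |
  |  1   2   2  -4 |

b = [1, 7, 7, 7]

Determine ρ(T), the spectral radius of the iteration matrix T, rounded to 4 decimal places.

0.8958

Let D = diag(5, -5, 4, -4); L, U the strict triangles.
GS T = -(D+L)⁻¹U: row 0 first, T[0,3] = -(2)/(5) = -0.4000; later rows by forward substitution.
  T[0,:] = [+0.0000  +1.0000  +0.4000  -0.4000]
  T[1,:] = [+0.0000  -0.2000  -0.2800  +1.0800]
  T[2,:] = [+0.0000  -0.3000  -0.1700  +1.1200]
  T[3,:] = [+0.0000  -0.0000  -0.1250  +1.0000]
|λ(T)| sorted: 0.8958, 0.3769, 0.1111, 0.0000.
ρ = 0.8958; 0.8958 < 1 ⇒ converges.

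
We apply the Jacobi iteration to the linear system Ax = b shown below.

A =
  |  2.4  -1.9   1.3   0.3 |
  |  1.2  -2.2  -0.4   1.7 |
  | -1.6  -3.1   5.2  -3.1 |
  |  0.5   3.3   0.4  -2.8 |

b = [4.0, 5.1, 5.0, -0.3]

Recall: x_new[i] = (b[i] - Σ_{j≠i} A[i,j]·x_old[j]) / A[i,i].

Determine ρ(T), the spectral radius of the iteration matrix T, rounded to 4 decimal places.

1.1450

Split A = D + L + U, D = diag(2.4, -2.2, 5.2, -2.8).
Jacobi: T = -D⁻¹(L+U), T[1,3] = -(1.7)/(-2.2) = +0.7727; T[1,1] = 0.
  T[0,:] = [+0.0000  +0.7917  -0.5417  -0.1250]
  T[1,:] = [+0.5455  +0.0000  -0.1818  +0.7727]
  T[2,:] = [+0.3077  +0.5962  +0.0000  +0.5962]
  T[3,:] = [+0.1786  +1.1786  +0.1429  +0.0000]
moduli |λ_i(T)| = 1.1450, 0.6988, 0.6988, 0.2246.
ρ(T) = max|λ| = 1.1450; 1.1450 > 1: divergent.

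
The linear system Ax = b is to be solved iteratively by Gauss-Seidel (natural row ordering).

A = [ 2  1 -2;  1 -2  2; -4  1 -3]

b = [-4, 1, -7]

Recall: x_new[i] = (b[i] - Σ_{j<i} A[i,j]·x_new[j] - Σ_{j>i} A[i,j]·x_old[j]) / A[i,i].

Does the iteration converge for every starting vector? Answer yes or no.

no

Split A = D + L + U, D = diag(2, -2, -3).
Gauss-Seidel: T = -(D+L)⁻¹U, row 0 first, T[0,2] = -(-2)/(2) = +1.0000; later rows by forward substitution.
  T[0,:] = [+0.0000  -0.5000  +1.0000]
  T[1,:] = [+0.0000  -0.2500  +1.5000]
  T[2,:] = [+0.0000  +0.5833  -0.8333]
moduli |λ_i(T)| = 1.5215, 0.4382, 0.0000.
ρ = 1.5215; 1.5215 > 1, so it fails to converge.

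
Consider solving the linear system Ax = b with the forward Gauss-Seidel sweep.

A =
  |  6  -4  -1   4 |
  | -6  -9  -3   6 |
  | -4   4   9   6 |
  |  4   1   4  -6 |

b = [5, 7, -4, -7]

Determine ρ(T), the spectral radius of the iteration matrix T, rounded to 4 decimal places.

1.4584

Let D = diag(6, -9, 9, -6); L, U the strict triangles.
Gauss-Seidel: T = -(D+L)⁻¹U, row 0 first, T[0,2] = -(-1)/(6) = +0.1667; later rows by forward substitution.
  T[0,:] = [+0.0000 +0.6667 +0.1667 -0.6667]
  T[1,:] = [+0.0000 -0.4444 -0.4444 +1.1111]
  T[2,:] = [+0.0000 +0.4938 +0.2716 -1.4568]
  T[3,:] = [+0.0000 +0.6996 +0.2181 -1.2305]
moduli |λ_i(T)| = 1.4584, 0.2893, 0.2341, 0.0000.
ρ(T) = max|λ| = 1.4584; 1.4584 > 1, so it fails to converge.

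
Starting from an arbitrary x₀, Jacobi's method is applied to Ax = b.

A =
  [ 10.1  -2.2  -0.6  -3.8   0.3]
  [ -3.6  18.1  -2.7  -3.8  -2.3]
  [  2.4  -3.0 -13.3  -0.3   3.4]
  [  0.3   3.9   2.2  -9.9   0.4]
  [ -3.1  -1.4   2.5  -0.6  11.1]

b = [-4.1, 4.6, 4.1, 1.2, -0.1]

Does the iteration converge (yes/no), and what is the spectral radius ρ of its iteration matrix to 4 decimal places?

Let D = diag(10.1, 18.1, -13.3, -9.9, 11.1); L, U the strict triangles.
Jacobi: T = -D⁻¹(L+U), T[4,2] = -(2.5)/(11.1) = -0.2252; T[4,4] = 0.
  T[0,:] = [+0.0000 +0.2178 +0.0594 +0.3762 -0.0297]
  T[1,:] = [+0.1989 +0.0000 +0.1492 +0.2099 +0.1271]
  T[2,:] = [+0.1805 -0.2256 +0.0000 -0.0226 +0.2556]
  T[3,:] = [+0.0303 +0.3939 +0.2222 +0.0000 +0.0404]
  T[4,:] = [+0.2793 +0.1261 -0.2252 +0.0541 +0.0000]
|roots of det(T-λI)|: 0.5414, 0.3622, 0.3622, 0.1846, 0.1846.
ρ(T) = max|λ| = 0.5414; 0.5414 < 1 ⇒ converges.

yes, ρ = 0.5414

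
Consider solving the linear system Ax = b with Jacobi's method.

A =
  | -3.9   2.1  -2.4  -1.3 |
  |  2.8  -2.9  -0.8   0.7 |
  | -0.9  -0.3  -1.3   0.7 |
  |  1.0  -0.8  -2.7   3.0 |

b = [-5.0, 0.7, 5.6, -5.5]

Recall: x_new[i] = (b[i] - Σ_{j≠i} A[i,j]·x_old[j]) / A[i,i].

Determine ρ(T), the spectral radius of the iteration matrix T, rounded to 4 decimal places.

1.3046

A = D + L + U where D = diag(-3.9, -2.9, -1.3, 3).
Jacobi: T = -D⁻¹(L+U), T[1,3] = -(0.7)/(-2.9) = +0.2414; T[1,1] = 0.
  T[0,:] = [+0.0000  +0.5385  -0.6154  -0.3333]
  T[1,:] = [+0.9655  +0.0000  -0.2759  +0.2414]
  T[2,:] = [-0.6923  -0.2308  +0.0000  +0.5385]
  T[3,:] = [-0.3333  +0.2667  +0.9000  +0.0000]
moduli |λ_i(T)| = 1.3046, 0.9119, 0.8000, 0.4073.
ρ(T) = max|λ| = 1.3046; 1.3046 > 1: divergent.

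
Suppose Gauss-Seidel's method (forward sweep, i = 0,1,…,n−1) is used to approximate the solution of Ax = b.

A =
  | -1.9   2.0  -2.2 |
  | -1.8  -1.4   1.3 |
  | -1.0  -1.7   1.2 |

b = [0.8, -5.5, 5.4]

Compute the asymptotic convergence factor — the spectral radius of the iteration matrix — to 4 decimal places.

1.6116

Write A = D+L+U with D = diag(-1.9, -1.4, 1.2).
Gauss-Seidel: T = -(D+L)⁻¹U, row 0 first, T[0,2] = -(-2.2)/(-1.9) = -1.1579; later rows by forward substitution.
  T[0,:] = [+0.0000 +1.0526 -1.1579]
  T[1,:] = [+0.0000 -1.3534 +2.4173]
  T[2,:] = [+0.0000 -1.0401 +2.4596]
moduli |λ_i(T)| = 1.6116, 0.5054, 0.0000.
ρ(T) = max|λ| = 1.6116; 1.6116 > 1, so it fails to converge.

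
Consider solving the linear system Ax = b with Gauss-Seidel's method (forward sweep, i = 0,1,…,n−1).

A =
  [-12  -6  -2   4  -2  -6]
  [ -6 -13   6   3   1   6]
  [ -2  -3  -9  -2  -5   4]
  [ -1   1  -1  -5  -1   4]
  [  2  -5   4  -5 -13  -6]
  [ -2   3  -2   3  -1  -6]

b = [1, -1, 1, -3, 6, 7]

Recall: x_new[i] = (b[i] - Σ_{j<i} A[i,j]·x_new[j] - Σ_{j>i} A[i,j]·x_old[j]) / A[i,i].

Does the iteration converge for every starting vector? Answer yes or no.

no

A = D + L + U where D = diag(-12, -13, -9, -5, -13, -6).
GS T = -(D+L)⁻¹U: row 0 first, T[0,3] = -(4)/(-12) = +0.3333; later rows by forward substitution.
  T[0,:] = [+0.0000 -0.5000 -0.1667 +0.3333 -0.1667 -0.5000]
  T[1,:] = [+0.0000 +0.2308 +0.5385 +0.0769 +0.1538 +0.6923]
  T[2,:] = [+0.0000 +0.0342 -0.1425 -0.3219 -0.5698 +0.3248]
  T[3,:] = [+0.0000 +0.1393 +0.1695 +0.0131 -0.0219 +0.9735]
  T[4,:] = [+0.0000 -0.2087 -0.3418 -0.0824 -0.2517 -1.0792]
  T[5,:] = [+0.0000 +0.3751 +0.5140 +0.0549 +0.3534 +1.0712]
|eigenvalues of T|: 1.2963, 0.3671, 0.1913, 0.1913, 0.0906, 0.0000.
spectral radius ρ = 1.2963; 1.2963 > 1: divergent.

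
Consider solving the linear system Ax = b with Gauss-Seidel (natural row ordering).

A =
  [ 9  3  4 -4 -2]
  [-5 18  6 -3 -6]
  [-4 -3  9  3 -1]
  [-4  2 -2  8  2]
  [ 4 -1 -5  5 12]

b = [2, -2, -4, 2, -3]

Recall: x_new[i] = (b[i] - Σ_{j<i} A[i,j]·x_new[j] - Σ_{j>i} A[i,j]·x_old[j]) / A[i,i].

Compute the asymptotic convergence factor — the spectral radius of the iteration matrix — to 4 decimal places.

0.5199

A = D + L + U where D = diag(9, 18, 9, 8, 12).
GS T = -(D+L)⁻¹U: row 0 first, T[0,2] = -(4)/(9) = -0.4444; later rows by forward substitution.
  T[0,:] = [+0.0000  -0.3333  -0.4444  +0.4444  +0.2222]
  T[1,:] = [+0.0000  -0.0926  -0.4568  +0.2901  +0.3951]
  T[2,:] = [+0.0000  -0.1790  -0.3498  -0.0391  +0.3416]
  T[3,:] = [+0.0000  -0.1883  -0.1955  +0.1399  -0.1523]
  T[4,:] = [+0.0000  +0.1073  +0.0458  -0.1986  +0.1646]
|roots of det(T-λI)|: 0.5199, 0.3423, 0.1531, 0.1133, 0.0000.
ρ(T) = max|λ| = 0.5199; 0.5199 < 1: convergent.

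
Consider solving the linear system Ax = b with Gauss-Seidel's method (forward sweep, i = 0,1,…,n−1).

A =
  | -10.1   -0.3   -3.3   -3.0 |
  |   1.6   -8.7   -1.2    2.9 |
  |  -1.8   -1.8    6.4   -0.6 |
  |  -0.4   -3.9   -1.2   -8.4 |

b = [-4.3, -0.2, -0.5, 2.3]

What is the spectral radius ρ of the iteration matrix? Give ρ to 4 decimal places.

0.2599

Write A = D+L+U with D = diag(-10.1, -8.7, 6.4, -8.4).
Gauss-Seidel: T = -(D+L)⁻¹U, row 0 first, T[0,2] = -(-3.3)/(-10.1) = -0.3267; later rows by forward substitution.
  T[0,:] = [+0.0000 -0.0297 -0.3267 -0.2970]
  T[1,:] = [+0.0000 -0.0055 -0.1980 +0.2787]
  T[2,:] = [+0.0000 -0.0099 -0.1476 +0.0886]
  T[3,:] = [+0.0000 +0.0054 +0.1286 -0.1279]
|λ(T)| sorted: 0.2599, 0.0169, 0.0042, 0.0000.
ρ = 0.2599; 0.2599 < 1 ⇒ converges.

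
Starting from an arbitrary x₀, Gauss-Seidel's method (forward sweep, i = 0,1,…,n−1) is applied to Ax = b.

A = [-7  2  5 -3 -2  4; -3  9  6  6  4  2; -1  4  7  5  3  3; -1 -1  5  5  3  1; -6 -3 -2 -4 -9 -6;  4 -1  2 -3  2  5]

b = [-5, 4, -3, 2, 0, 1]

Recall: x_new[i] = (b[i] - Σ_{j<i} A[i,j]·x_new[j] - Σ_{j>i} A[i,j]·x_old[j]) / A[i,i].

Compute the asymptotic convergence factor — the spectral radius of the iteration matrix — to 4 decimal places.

Diagonal D = diag(-7, 9, 7, 5, -9, 5); L, U strict lower/upper.
Gauss-Seidel: T = -(D+L)⁻¹U, row 0 first, T[0,3] = -(-3)/(-7) = -0.4286; later rows by forward substitution.
  T[0,:] = [+0.0000  +0.2857  +0.7143  -0.4286  -0.2857  +0.5714]
  T[1,:] = [+0.0000  +0.0952  -0.4286  -0.8095  -0.5397  -0.0317]
  T[2,:] = [+0.0000  -0.0136  +0.3469  -0.3129  -0.1610  -0.3288]
  T[3,:] = [+0.0000  +0.0898  -0.2898  +0.0653  -0.6041  +0.2367]
  T[4,:] = [+0.0000  -0.2591  -0.2816  +0.5961  +0.6746  -1.0692]
  T[5,:] = [+0.0000  -0.0466  -0.8571  +0.1069  -0.4473  +0.2377]
moduli |λ_i(T)| = 1.1730, 0.7254, 0.5851, 0.5851, 0.1494, 0.0000.
ρ(T) = max|λ| = 1.1730; 1.1730 > 1: divergent.

1.1730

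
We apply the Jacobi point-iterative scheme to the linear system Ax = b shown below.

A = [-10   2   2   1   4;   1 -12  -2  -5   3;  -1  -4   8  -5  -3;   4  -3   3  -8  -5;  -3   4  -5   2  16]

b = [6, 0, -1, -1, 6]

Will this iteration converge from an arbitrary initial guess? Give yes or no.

yes

Split A = D + L + U, D = diag(-10, -12, 8, -8, 16).
Jacobi T = -D⁻¹(L+U): T[4,2] = -(-5)/(16) = +0.3125; T[4,4] = 0.
  T[0,:] = [+0.0000  +0.2000  +0.2000  +0.1000  +0.4000]
  T[1,:] = [+0.0833  +0.0000  -0.1667  -0.4167  +0.2500]
  T[2,:] = [+0.1250  +0.5000  +0.0000  +0.6250  +0.3750]
  T[3,:] = [+0.5000  -0.3750  +0.3750  +0.0000  -0.6250]
  T[4,:] = [+0.1875  -0.2500  +0.3125  -0.1250  +0.0000]
|λ(T)| sorted: 0.8789, 0.6325, 0.3036, 0.3036, 0.1890.
ρ(T) = max|λ| = 0.8789; 0.8789 < 1, so it converges for any x₀.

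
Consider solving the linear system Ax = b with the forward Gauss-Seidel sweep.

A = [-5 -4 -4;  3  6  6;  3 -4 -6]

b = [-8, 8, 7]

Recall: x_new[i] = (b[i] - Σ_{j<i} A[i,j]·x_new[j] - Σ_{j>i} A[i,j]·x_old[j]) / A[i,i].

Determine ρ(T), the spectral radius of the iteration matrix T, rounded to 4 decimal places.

Diagonal D = diag(-5, 6, -6); L, U strict lower/upper.
Gauss-Seidel: T = -(D+L)⁻¹U, row 0 first, T[0,2] = -(-4)/(-5) = -0.8000; later rows by forward substitution.
  T[0,:] = [+0.0000 -0.8000 -0.8000]
  T[1,:] = [+0.0000 +0.4000 -0.6000]
  T[2,:] = [+0.0000 -0.6667 -0.0000]
moduli |λ_i(T)| = 0.8633, 0.4633, 0.0000.
ρ(T) = max|λ| = 0.8633; 0.8633 < 1, so it converges for any x₀.

0.8633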